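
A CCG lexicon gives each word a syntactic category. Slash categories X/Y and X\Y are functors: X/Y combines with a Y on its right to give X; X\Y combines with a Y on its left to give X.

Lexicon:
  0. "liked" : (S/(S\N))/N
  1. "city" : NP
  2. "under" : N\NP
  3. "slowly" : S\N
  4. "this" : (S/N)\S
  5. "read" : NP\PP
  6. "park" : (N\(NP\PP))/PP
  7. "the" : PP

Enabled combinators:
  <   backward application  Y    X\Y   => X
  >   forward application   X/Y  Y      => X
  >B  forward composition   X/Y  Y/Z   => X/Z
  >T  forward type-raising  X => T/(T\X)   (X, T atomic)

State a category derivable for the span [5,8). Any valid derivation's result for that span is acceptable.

[0,8] S   >
  [0,5] S/N   <
    [0,4] S   >
      [0,3] S/(S\N)   >
        [0,1] "liked" : (S/(S\N))/N
        [1,3] N   >
          [1,2] N/(N\NP)   >T
            [1,2] "city" : NP
          [2,3] "under" : N\NP
      [3,4] "slowly" : S\N
    [4,5] "this" : (S/N)\S
  [5,8] N   <
    [5,6] "read" : NP\PP
    [6,8] N\(NP\PP)   >
      [6,7] "park" : (N\(NP\PP))/PP
      [7,8] "the" : PP

N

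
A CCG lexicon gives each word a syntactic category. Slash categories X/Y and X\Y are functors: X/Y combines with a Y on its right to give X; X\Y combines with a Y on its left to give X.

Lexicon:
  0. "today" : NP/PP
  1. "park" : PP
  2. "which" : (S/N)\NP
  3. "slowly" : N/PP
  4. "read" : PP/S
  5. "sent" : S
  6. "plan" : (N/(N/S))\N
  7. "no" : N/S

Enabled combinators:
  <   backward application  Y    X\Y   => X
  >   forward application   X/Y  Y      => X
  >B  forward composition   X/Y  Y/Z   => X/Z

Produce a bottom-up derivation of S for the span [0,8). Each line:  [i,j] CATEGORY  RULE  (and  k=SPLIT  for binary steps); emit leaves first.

[0,1] NP/PP  lex  "today"
[1,2] PP  lex  "park"
[0,2] NP  >  k=1
[2,3] (S/N)\NP  lex  "which"
[0,3] S/N  <  k=2
[3,4] N/PP  lex  "slowly"
[4,5] PP/S  lex  "read"
[5,6] S  lex  "sent"
[4,6] PP  >  k=5
[3,6] N  >  k=4
[6,7] (N/(N/S))\N  lex  "plan"
[3,7] N/(N/S)  <  k=6
[7,8] N/S  lex  "no"
[3,8] N  >  k=7
[0,8] S  >  k=3

[0,8] S   >
  [0,3] S/N   <
    [0,2] NP   >
      [0,1] "today" : NP/PP
      [1,2] "park" : PP
    [2,3] "which" : (S/N)\NP
  [3,8] N   >
    [3,7] N/(N/S)   <
      [3,6] N   >
        [3,4] "slowly" : N/PP
        [4,6] PP   >
          [4,5] "read" : PP/S
          [5,6] "sent" : S
      [6,7] "plan" : (N/(N/S))\N
    [7,8] "no" : N/S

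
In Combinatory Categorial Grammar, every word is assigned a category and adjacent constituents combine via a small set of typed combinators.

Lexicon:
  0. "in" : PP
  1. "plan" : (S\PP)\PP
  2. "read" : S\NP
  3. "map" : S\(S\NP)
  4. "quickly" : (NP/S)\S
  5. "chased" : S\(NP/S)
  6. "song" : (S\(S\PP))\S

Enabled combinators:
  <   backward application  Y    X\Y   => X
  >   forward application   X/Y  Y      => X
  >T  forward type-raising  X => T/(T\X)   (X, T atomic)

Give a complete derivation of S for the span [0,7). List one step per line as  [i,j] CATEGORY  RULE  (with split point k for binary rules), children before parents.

[0,7] S   <
  [0,2] S\PP   <
    [0,1] "in" : PP
    [1,2] "plan" : (S\PP)\PP
  [2,7] S\(S\PP)   <
    [2,6] S   <
      [2,5] NP/S   <
        [2,4] S   <
          [2,3] "read" : S\NP
          [3,4] "map" : S\(S\NP)
        [4,5] "quickly" : (NP/S)\S
      [5,6] "chased" : S\(NP/S)
    [6,7] "song" : (S\(S\PP))\S

[0,1] PP  lex  "in"
[1,2] (S\PP)\PP  lex  "plan"
[0,2] S\PP  <  k=1
[2,3] S\NP  lex  "read"
[3,4] S\(S\NP)  lex  "map"
[2,4] S  <  k=3
[4,5] (NP/S)\S  lex  "quickly"
[2,5] NP/S  <  k=4
[5,6] S\(NP/S)  lex  "chased"
[2,6] S  <  k=5
[6,7] (S\(S\PP))\S  lex  "song"
[2,7] S\(S\PP)  <  k=6
[0,7] S  <  k=2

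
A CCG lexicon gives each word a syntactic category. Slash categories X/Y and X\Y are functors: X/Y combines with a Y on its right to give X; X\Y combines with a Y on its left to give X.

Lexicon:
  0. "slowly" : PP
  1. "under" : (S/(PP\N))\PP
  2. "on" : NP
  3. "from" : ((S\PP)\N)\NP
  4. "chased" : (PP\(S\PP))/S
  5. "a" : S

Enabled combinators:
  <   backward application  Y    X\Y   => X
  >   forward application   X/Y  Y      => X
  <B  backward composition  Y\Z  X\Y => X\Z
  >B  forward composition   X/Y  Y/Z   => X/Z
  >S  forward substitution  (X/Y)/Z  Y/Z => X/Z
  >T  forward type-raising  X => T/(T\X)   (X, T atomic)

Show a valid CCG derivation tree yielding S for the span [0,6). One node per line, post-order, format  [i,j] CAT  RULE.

[0,6] S   >
  [0,2] S/(PP\N)   <
    [0,1] "slowly" : PP
    [1,2] "under" : (S/(PP\N))\PP
  [2,6] PP\N   <B
    [2,4] (S\PP)\N   <
      [2,3] "on" : NP
      [3,4] "from" : ((S\PP)\N)\NP
    [4,6] PP\(S\PP)   >
      [4,5] "chased" : (PP\(S\PP))/S
      [5,6] "a" : S

[0,1] PP  lex  "slowly"
[1,2] (S/(PP\N))\PP  lex  "under"
[0,2] S/(PP\N)  <  k=1
[2,3] NP  lex  "on"
[3,4] ((S\PP)\N)\NP  lex  "from"
[2,4] (S\PP)\N  <  k=3
[4,5] (PP\(S\PP))/S  lex  "chased"
[5,6] S  lex  "a"
[4,6] PP\(S\PP)  >  k=5
[2,6] PP\N  <B  k=4
[0,6] S  >  k=2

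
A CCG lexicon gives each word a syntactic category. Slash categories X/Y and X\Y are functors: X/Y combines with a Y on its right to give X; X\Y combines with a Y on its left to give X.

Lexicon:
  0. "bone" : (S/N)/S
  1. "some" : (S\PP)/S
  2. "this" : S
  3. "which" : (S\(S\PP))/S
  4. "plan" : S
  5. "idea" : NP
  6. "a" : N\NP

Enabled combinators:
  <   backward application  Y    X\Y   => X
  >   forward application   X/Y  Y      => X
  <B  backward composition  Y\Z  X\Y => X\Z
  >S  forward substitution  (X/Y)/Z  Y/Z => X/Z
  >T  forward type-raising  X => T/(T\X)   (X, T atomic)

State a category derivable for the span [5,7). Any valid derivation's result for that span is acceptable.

[0,7] S   >
  [0,5] S/N   >
    [0,1] "bone" : (S/N)/S
    [1,5] S   <
      [1,3] S\PP   >
        [1,2] "some" : (S\PP)/S
        [2,3] "this" : S
      [3,5] S\(S\PP)   >
        [3,4] "which" : (S\(S\PP))/S
        [4,5] "plan" : S
  [5,7] N   >
    [5,6] N/(N\NP)   >T
      [5,6] "idea" : NP
    [6,7] "a" : N\NP

N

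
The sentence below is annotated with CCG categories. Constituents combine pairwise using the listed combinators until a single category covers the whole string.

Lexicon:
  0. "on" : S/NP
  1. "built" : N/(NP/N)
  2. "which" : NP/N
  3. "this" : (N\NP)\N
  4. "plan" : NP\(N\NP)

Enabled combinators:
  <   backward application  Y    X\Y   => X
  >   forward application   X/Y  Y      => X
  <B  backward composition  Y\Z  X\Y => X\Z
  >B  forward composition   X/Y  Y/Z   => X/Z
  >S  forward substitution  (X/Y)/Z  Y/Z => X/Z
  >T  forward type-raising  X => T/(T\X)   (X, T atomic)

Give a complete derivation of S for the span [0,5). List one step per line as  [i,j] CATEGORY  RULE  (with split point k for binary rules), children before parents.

[0,5] S   >
  [0,1] "on" : S/NP
  [1,5] NP   <
    [1,3] N   >
      [1,2] "built" : N/(NP/N)
      [2,3] "which" : NP/N
    [3,5] NP\N   <B
      [3,4] "this" : (N\NP)\N
      [4,5] "plan" : NP\(N\NP)

[0,1] S/NP  lex  "on"
[1,2] N/(NP/N)  lex  "built"
[2,3] NP/N  lex  "which"
[1,3] N  >  k=2
[3,4] (N\NP)\N  lex  "this"
[4,5] NP\(N\NP)  lex  "plan"
[3,5] NP\N  <B  k=4
[1,5] NP  <  k=3
[0,5] S  >  k=1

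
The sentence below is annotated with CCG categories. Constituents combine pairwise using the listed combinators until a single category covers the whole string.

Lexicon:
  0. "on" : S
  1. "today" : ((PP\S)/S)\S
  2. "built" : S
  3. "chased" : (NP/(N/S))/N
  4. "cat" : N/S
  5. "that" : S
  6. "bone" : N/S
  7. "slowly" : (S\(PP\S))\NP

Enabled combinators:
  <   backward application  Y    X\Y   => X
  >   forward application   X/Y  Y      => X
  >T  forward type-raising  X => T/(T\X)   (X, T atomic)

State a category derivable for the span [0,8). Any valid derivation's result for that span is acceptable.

[0,8] S   <
  [0,3] PP\S   >
    [0,2] (PP\S)/S   <
      [0,1] "on" : S
      [1,2] "today" : ((PP\S)/S)\S
    [2,3] "built" : S
  [3,8] S\(PP\S)   <
    [3,7] NP   >
      [3,6] NP/(N/S)   >
        [3,4] "chased" : (NP/(N/S))/N
        [4,6] N   >
          [4,5] "cat" : N/S
          [5,6] "that" : S
      [6,7] "bone" : N/S
    [7,8] "slowly" : (S\(PP\S))\NP

S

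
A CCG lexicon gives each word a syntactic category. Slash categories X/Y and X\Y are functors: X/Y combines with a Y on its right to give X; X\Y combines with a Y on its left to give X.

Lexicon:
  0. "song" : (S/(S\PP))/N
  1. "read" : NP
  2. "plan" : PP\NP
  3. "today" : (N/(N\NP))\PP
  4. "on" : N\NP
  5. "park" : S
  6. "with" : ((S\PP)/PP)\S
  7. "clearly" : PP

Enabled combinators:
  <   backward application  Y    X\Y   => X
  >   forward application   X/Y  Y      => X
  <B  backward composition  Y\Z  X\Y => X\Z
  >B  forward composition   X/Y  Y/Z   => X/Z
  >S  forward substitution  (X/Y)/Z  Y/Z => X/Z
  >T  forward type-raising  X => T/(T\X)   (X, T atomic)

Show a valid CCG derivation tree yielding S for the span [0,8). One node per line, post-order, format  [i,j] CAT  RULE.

[0,8] S   >
  [0,5] S/(S\PP)   >
    [0,1] "song" : (S/(S\PP))/N
    [1,5] N   >
      [1,4] N/(N\NP)   <
        [1,3] PP   <
          [1,2] "read" : NP
          [2,3] "plan" : PP\NP
        [3,4] "today" : (N/(N\NP))\PP
      [4,5] "on" : N\NP
  [5,8] S\PP   >
    [5,7] (S\PP)/PP   <
      [5,6] "park" : S
      [6,7] "with" : ((S\PP)/PP)\S
    [7,8] "clearly" : PP

[0,1] (S/(S\PP))/N  lex  "song"
[1,2] NP  lex  "read"
[2,3] PP\NP  lex  "plan"
[1,3] PP  <  k=2
[3,4] (N/(N\NP))\PP  lex  "today"
[1,4] N/(N\NP)  <  k=3
[4,5] N\NP  lex  "on"
[1,5] N  >  k=4
[0,5] S/(S\PP)  >  k=1
[5,6] S  lex  "park"
[6,7] ((S\PP)/PP)\S  lex  "with"
[5,7] (S\PP)/PP  <  k=6
[7,8] PP  lex  "clearly"
[5,8] S\PP  >  k=7
[0,8] S  >  k=5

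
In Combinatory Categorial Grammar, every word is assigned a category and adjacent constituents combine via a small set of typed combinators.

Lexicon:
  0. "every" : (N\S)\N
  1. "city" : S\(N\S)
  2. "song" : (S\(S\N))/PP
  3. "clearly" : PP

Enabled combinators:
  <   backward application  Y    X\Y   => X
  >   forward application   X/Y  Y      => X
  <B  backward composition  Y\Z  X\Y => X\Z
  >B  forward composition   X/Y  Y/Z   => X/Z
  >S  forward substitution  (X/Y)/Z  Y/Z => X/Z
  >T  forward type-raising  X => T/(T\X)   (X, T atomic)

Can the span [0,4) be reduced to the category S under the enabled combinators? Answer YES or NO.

YES

[0,4] S   <
  [0,2] S\N   <B
    [0,1] "every" : (N\S)\N
    [1,2] "city" : S\(N\S)
  [2,4] S\(S\N)   >
    [2,3] "song" : (S\(S\N))/PP
    [3,4] "clearly" : PP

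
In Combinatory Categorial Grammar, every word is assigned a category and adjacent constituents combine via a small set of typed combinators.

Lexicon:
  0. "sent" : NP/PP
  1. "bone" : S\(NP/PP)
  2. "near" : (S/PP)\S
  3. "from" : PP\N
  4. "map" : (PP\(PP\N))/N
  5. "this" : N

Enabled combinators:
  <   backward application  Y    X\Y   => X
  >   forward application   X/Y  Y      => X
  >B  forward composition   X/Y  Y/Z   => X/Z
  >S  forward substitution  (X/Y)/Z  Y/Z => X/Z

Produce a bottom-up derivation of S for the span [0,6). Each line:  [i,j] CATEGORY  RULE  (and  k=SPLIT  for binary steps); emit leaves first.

[0,6] S   >
  [0,3] S/PP   <
    [0,2] S   <
      [0,1] "sent" : NP/PP
      [1,2] "bone" : S\(NP/PP)
    [2,3] "near" : (S/PP)\S
  [3,6] PP   <
    [3,4] "from" : PP\N
    [4,6] PP\(PP\N)   >
      [4,5] "map" : (PP\(PP\N))/N
      [5,6] "this" : N

[0,1] NP/PP  lex  "sent"
[1,2] S\(NP/PP)  lex  "bone"
[0,2] S  <  k=1
[2,3] (S/PP)\S  lex  "near"
[0,3] S/PP  <  k=2
[3,4] PP\N  lex  "from"
[4,5] (PP\(PP\N))/N  lex  "map"
[5,6] N  lex  "this"
[4,6] PP\(PP\N)  >  k=5
[3,6] PP  <  k=4
[0,6] S  >  k=3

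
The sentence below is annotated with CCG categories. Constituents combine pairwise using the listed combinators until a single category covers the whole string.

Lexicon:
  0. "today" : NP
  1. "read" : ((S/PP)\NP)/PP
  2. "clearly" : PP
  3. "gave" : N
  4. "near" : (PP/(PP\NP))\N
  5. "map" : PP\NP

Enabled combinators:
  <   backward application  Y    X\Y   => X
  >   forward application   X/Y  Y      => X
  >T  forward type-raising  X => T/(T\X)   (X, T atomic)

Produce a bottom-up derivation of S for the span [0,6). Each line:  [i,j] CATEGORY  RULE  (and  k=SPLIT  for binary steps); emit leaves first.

[0,6] S   >
  [0,3] S/PP   <
    [0,1] "today" : NP
    [1,3] (S/PP)\NP   >
      [1,2] "read" : ((S/PP)\NP)/PP
      [2,3] "clearly" : PP
  [3,6] PP   >
    [3,5] PP/(PP\NP)   <
      [3,4] "gave" : N
      [4,5] "near" : (PP/(PP\NP))\N
    [5,6] "map" : PP\NP

[0,1] NP  lex  "today"
[1,2] ((S/PP)\NP)/PP  lex  "read"
[2,3] PP  lex  "clearly"
[1,3] (S/PP)\NP  >  k=2
[0,3] S/PP  <  k=1
[3,4] N  lex  "gave"
[4,5] (PP/(PP\NP))\N  lex  "near"
[3,5] PP/(PP\NP)  <  k=4
[5,6] PP\NP  lex  "map"
[3,6] PP  >  k=5
[0,6] S  >  k=3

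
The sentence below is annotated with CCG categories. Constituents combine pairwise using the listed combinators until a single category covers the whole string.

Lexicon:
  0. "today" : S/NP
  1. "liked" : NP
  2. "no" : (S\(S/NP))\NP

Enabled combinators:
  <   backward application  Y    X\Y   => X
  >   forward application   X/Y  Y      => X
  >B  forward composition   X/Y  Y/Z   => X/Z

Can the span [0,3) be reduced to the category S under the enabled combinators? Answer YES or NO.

[0,3] S   <
  [0,1] "today" : S/NP
  [1,3] S\(S/NP)   <
    [1,2] "liked" : NP
    [2,3] "no" : (S\(S/NP))\NP

YES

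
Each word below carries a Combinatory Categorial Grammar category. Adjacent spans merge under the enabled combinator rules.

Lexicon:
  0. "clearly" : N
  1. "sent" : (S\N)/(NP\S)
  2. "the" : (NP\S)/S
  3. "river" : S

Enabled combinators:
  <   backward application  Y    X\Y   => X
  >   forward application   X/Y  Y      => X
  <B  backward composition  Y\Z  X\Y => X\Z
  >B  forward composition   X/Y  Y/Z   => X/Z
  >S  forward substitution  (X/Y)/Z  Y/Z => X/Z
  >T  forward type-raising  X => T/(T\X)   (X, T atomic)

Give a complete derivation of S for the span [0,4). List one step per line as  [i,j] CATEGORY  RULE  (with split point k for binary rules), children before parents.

[0,1] N  lex  "clearly"
[1,2] (S\N)/(NP\S)  lex  "sent"
[2,3] (NP\S)/S  lex  "the"
[3,4] S  lex  "river"
[2,4] NP\S  >  k=3
[1,4] S\N  >  k=2
[0,4] S  <  k=1

[0,4] S   <
  [0,1] "clearly" : N
  [1,4] S\N   >
    [1,2] "sent" : (S\N)/(NP\S)
    [2,4] NP\S   >
      [2,3] "the" : (NP\S)/S
      [3,4] "river" : S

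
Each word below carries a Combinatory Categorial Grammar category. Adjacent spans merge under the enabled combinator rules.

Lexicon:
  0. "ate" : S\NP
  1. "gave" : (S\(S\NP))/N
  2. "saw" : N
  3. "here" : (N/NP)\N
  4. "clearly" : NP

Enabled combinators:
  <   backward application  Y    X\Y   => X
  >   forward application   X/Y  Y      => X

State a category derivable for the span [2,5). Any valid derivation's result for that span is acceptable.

[0,5] S   <
  [0,1] "ate" : S\NP
  [1,5] S\(S\NP)   >
    [1,2] "gave" : (S\(S\NP))/N
    [2,5] N   >
      [2,4] N/NP   <
        [2,3] "saw" : N
        [3,4] "here" : (N/NP)\N
      [4,5] "clearly" : NP

N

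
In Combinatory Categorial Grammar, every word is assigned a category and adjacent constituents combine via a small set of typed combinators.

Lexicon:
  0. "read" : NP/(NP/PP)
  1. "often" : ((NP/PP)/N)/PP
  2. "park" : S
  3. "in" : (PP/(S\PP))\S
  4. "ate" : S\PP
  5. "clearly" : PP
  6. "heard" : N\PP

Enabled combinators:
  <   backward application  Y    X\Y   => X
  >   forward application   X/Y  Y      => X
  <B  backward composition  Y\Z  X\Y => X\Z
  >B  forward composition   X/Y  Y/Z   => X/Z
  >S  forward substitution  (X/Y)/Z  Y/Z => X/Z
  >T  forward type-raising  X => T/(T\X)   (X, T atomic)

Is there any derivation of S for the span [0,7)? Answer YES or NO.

NP/(NP/PP) ((NP/PP)/N)/PP S (PP/(S\PP))\S S\PP PP N\PP
CKY chart[0,7] = {N/(N\NP), NP, NP/(NP\NP), NP/(N\N), PP/(PP\NP), S/(S\NP)}; S ∉ chart

NO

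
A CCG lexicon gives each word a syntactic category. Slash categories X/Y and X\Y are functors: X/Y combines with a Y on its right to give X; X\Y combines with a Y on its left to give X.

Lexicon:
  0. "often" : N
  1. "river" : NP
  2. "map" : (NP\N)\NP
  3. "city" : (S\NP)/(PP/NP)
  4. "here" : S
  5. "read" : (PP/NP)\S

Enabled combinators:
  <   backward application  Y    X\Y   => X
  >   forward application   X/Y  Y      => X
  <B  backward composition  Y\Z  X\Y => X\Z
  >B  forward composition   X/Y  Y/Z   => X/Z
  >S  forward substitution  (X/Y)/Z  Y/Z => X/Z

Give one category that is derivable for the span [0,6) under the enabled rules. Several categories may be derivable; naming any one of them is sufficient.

[0,6] S   <
  [0,1] "often" : N
  [1,6] S\N   <B
    [1,3] NP\N   <
      [1,2] "river" : NP
      [2,3] "map" : (NP\N)\NP
    [3,6] S\NP   >
      [3,4] "city" : (S\NP)/(PP/NP)
      [4,6] PP/NP   <
        [4,5] "here" : S
        [5,6] "read" : (PP/NP)\S

S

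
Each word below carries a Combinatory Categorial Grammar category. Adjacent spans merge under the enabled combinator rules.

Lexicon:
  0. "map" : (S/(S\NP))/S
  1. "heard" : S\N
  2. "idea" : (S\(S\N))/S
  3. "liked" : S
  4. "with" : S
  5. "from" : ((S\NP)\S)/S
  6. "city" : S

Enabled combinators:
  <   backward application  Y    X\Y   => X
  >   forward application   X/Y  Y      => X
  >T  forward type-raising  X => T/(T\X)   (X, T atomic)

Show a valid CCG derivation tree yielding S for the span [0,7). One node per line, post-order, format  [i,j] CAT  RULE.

[0,7] S   >
  [0,4] S/(S\NP)   >
    [0,1] "map" : (S/(S\NP))/S
    [1,4] S   <
      [1,2] "heard" : S\N
      [2,4] S\(S\N)   >
        [2,3] "idea" : (S\(S\N))/S
        [3,4] "liked" : S
  [4,7] S\NP   <
    [4,5] "with" : S
    [5,7] (S\NP)\S   >
      [5,6] "from" : ((S\NP)\S)/S
      [6,7] "city" : S

[0,1] (S/(S\NP))/S  lex  "map"
[1,2] S\N  lex  "heard"
[2,3] (S\(S\N))/S  lex  "idea"
[3,4] S  lex  "liked"
[2,4] S\(S\N)  >  k=3
[1,4] S  <  k=2
[0,4] S/(S\NP)  >  k=1
[4,5] S  lex  "with"
[5,6] ((S\NP)\S)/S  lex  "from"
[6,7] S  lex  "city"
[5,7] (S\NP)\S  >  k=6
[4,7] S\NP  <  k=5
[0,7] S  >  k=4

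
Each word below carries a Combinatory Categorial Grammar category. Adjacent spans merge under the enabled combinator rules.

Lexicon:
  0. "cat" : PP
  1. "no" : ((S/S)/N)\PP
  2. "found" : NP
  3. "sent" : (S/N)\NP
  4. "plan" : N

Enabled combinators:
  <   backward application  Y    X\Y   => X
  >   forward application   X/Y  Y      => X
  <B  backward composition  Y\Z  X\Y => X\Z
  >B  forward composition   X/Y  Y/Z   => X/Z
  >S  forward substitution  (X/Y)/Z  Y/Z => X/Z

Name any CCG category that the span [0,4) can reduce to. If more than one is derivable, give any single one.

[0,5] S   >
  [0,4] S/N   >S
    [0,2] (S/S)/N   <
      [0,1] "cat" : PP
      [1,2] "no" : ((S/S)/N)\PP
    [2,4] S/N   <
      [2,3] "found" : NP
      [3,4] "sent" : (S/N)\NP
  [4,5] "plan" : N

S/N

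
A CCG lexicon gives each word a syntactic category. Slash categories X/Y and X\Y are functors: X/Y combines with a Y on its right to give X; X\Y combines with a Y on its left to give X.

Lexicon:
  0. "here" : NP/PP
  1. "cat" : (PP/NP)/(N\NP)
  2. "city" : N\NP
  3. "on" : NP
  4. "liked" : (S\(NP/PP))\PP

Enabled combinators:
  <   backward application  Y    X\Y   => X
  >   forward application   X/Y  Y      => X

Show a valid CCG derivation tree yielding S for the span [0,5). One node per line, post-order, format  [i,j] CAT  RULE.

[0,5] S   <
  [0,1] "here" : NP/PP
  [1,5] S\(NP/PP)   <
    [1,4] PP   >
      [1,3] PP/NP   >
        [1,2] "cat" : (PP/NP)/(N\NP)
        [2,3] "city" : N\NP
      [3,4] "on" : NP
    [4,5] "liked" : (S\(NP/PP))\PP

[0,1] NP/PP  lex  "here"
[1,2] (PP/NP)/(N\NP)  lex  "cat"
[2,3] N\NP  lex  "city"
[1,3] PP/NP  >  k=2
[3,4] NP  lex  "on"
[1,4] PP  >  k=3
[4,5] (S\(NP/PP))\PP  lex  "liked"
[1,5] S\(NP/PP)  <  k=4
[0,5] S  <  k=1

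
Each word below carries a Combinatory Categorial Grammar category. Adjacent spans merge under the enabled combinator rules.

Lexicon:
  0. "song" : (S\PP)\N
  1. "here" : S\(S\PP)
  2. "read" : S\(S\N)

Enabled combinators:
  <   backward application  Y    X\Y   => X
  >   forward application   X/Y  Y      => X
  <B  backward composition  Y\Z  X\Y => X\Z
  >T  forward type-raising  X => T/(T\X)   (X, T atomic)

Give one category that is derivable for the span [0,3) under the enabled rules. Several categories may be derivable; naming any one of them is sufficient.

[0,3] S   <
  [0,2] S\N   <B
    [0,1] "song" : (S\PP)\N
    [1,2] "here" : S\(S\PP)
  [2,3] "read" : S\(S\N)

S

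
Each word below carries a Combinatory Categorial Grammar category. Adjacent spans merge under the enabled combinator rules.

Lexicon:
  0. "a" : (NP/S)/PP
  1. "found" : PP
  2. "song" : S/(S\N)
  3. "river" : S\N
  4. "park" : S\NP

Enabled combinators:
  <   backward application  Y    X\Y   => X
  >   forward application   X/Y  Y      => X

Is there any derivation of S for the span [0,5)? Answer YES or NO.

[0,5] S   <
  [0,4] NP   >
    [0,2] NP/S   >
      [0,1] "a" : (NP/S)/PP
      [1,2] "found" : PP
    [2,4] S   >
      [2,3] "song" : S/(S\N)
      [3,4] "river" : S\N
  [4,5] "park" : S\NP

YES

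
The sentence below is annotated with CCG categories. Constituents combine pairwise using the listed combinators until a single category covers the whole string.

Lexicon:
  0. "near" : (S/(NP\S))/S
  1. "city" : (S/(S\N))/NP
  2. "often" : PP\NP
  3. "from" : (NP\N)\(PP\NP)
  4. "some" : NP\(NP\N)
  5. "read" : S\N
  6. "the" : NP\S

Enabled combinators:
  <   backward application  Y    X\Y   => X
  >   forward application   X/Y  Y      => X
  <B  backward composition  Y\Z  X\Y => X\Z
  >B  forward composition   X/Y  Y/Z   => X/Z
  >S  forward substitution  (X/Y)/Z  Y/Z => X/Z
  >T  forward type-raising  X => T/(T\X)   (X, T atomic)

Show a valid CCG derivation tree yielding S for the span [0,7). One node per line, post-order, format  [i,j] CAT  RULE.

[0,7] S   >
  [0,6] S/(NP\S)   >
    [0,1] "near" : (S/(NP\S))/S
    [1,6] S   >
      [1,5] S/(S\N)   >
        [1,2] "city" : (S/(S\N))/NP
        [2,5] NP   <
          [2,4] NP\N   <
            [2,3] "often" : PP\NP
            [3,4] "from" : (NP\N)\(PP\NP)
          [4,5] "some" : NP\(NP\N)
      [5,6] "read" : S\N
  [6,7] "the" : NP\S

[0,1] (S/(NP\S))/S  lex  "near"
[1,2] (S/(S\N))/NP  lex  "city"
[2,3] PP\NP  lex  "often"
[3,4] (NP\N)\(PP\NP)  lex  "from"
[2,4] NP\N  <  k=3
[4,5] NP\(NP\N)  lex  "some"
[2,5] NP  <  k=4
[1,5] S/(S\N)  >  k=2
[5,6] S\N  lex  "read"
[1,6] S  >  k=5
[0,6] S/(NP\S)  >  k=1
[6,7] NP\S  lex  "the"
[0,7] S  >  k=6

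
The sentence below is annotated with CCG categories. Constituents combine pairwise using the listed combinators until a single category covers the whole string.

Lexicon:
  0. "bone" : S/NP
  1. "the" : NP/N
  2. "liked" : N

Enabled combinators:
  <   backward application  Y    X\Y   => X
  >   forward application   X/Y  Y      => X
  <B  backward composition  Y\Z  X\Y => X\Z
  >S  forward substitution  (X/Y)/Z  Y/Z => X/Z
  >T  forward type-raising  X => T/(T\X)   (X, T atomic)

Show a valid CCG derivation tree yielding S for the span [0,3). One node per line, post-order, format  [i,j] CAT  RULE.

[0,1] S/NP  lex  "bone"
[1,2] NP/N  lex  "the"
[2,3] N  lex  "liked"
[1,3] NP  >  k=2
[0,3] S  >  k=1

[0,3] S   >
  [0,1] "bone" : S/NP
  [1,3] NP   >
    [1,2] "the" : NP/N
    [2,3] "liked" : N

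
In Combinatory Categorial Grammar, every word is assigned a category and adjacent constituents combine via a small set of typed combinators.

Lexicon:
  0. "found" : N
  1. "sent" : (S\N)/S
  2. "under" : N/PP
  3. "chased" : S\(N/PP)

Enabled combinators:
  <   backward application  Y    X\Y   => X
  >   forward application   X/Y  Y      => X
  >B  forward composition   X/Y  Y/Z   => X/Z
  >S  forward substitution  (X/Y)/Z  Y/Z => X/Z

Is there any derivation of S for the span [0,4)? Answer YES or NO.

[0,4] S   <
  [0,1] "found" : N
  [1,4] S\N   >
    [1,2] "sent" : (S\N)/S
    [2,4] S   <
      [2,3] "under" : N/PP
      [3,4] "chased" : S\(N/PP)

YES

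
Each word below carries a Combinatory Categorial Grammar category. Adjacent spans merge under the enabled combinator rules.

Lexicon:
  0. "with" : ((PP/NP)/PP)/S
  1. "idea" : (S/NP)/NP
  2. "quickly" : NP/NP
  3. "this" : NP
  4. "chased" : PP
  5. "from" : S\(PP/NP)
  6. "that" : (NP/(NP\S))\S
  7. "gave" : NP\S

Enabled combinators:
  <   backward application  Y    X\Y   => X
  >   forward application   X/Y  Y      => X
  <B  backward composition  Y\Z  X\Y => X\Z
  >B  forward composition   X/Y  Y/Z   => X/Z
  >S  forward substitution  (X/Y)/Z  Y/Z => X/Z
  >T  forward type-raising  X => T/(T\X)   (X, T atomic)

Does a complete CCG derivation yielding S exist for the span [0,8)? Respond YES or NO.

((PP/NP)/PP)/S (S/NP)/NP NP/NP NP PP S\(PP/NP) (NP/(NP\S))\S NP\S
CKY chart[0,8] = {N/(N\NP), NP, NP/(NP\NP), PP/(PP\NP), S/(S\NP)}; S ∉ chart

NO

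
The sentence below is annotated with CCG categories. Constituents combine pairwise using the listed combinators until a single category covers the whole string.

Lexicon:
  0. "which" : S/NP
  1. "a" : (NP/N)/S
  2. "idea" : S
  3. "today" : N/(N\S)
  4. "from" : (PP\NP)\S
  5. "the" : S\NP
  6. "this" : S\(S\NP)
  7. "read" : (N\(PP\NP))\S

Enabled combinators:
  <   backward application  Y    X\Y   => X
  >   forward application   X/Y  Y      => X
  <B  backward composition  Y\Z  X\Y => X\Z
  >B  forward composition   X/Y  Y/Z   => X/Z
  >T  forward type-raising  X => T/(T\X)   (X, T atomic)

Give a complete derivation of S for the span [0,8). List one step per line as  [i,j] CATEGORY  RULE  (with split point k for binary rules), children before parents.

[0,8] S   >
  [0,1] "which" : S/NP
  [1,8] NP   >
    [1,3] NP/N   >
      [1,2] "a" : (NP/N)/S
      [2,3] "idea" : S
    [3,8] N   >
      [3,4] "today" : N/(N\S)
      [4,8] N\S   <B
        [4,5] "from" : (PP\NP)\S
        [5,8] N\(PP\NP)   <
          [5,7] S   <
            [5,6] "the" : S\NP
            [6,7] "this" : S\(S\NP)
          [7,8] "read" : (N\(PP\NP))\S

[0,1] S/NP  lex  "which"
[1,2] (NP/N)/S  lex  "a"
[2,3] S  lex  "idea"
[1,3] NP/N  >  k=2
[3,4] N/(N\S)  lex  "today"
[4,5] (PP\NP)\S  lex  "from"
[5,6] S\NP  lex  "the"
[6,7] S\(S\NP)  lex  "this"
[5,7] S  <  k=6
[7,8] (N\(PP\NP))\S  lex  "read"
[5,8] N\(PP\NP)  <  k=7
[4,8] N\S  <B  k=5
[3,8] N  >  k=4
[1,8] NP  >  k=3
[0,8] S  >  k=1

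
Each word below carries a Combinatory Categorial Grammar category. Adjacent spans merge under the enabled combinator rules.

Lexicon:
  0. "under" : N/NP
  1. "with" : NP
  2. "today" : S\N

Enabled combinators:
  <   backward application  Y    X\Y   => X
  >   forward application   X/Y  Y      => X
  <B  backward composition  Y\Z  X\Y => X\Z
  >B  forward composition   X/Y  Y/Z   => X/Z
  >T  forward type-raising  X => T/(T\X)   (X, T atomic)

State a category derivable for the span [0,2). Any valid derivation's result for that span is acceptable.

[0,3] S   <
  [0,2] N   >
    [0,1] "under" : N/NP
    [1,2] "with" : NP
  [2,3] "today" : S\N

N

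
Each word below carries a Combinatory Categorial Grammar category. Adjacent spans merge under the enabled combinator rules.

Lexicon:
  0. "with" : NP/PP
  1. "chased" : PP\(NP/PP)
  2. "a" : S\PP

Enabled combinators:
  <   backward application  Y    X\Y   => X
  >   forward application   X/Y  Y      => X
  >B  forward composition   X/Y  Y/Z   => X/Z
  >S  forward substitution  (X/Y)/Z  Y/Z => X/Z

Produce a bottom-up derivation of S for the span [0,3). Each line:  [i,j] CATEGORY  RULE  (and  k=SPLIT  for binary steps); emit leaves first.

[0,3] S   <
  [0,2] PP   <
    [0,1] "with" : NP/PP
    [1,2] "chased" : PP\(NP/PP)
  [2,3] "a" : S\PP

[0,1] NP/PP  lex  "with"
[1,2] PP\(NP/PP)  lex  "chased"
[0,2] PP  <  k=1
[2,3] S\PP  lex  "a"
[0,3] S  <  k=2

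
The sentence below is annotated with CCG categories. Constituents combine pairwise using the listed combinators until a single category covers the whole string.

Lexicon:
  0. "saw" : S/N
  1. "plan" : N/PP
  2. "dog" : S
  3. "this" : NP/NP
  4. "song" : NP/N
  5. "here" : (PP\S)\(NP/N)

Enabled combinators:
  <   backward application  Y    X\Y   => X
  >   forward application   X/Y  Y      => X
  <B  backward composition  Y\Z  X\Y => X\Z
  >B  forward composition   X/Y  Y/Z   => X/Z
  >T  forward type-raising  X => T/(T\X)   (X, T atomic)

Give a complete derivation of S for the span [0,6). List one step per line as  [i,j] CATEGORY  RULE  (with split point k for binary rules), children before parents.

[0,6] S   >
  [0,1] "saw" : S/N
  [1,6] N   >
    [1,2] "plan" : N/PP
    [2,6] PP   >
      [2,3] PP/(PP\S)   >T
        [2,3] "dog" : S
      [3,6] PP\S   <
        [3,5] NP/N   >B
          [3,4] "this" : NP/NP
          [4,5] "song" : NP/N
        [5,6] "here" : (PP\S)\(NP/N)

[0,1] S/N  lex  "saw"
[1,2] N/PP  lex  "plan"
[2,3] S  lex  "dog"
[2,3] PP/(PP\S)  >T
[3,4] NP/NP  lex  "this"
[4,5] NP/N  lex  "song"
[3,5] NP/N  >B  k=4
[5,6] (PP\S)\(NP/N)  lex  "here"
[3,6] PP\S  <  k=5
[2,6] PP  >  k=3
[1,6] N  >  k=2
[0,6] S  >  k=1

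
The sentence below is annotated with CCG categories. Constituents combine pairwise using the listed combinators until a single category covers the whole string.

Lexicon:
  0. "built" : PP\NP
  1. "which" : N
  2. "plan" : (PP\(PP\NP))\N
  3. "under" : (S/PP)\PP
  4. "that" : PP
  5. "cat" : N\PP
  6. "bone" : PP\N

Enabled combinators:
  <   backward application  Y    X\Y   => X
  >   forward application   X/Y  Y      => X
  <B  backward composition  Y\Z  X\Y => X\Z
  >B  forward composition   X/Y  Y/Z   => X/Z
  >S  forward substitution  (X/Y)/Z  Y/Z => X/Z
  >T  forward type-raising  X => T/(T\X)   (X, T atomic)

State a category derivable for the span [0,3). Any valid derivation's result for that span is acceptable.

[0,7] S   >
  [0,4] S/PP   <
    [0,3] PP   <
      [0,1] "built" : PP\NP
      [1,3] PP\(PP\NP)   <
        [1,2] "which" : N
        [2,3] "plan" : (PP\(PP\NP))\N
    [3,4] "under" : (S/PP)\PP
  [4,7] PP   <
    [4,6] N   >
      [4,5] N/(N\PP)   >T
        [4,5] "that" : PP
      [5,6] "cat" : N\PP
    [6,7] "bone" : PP\N

PP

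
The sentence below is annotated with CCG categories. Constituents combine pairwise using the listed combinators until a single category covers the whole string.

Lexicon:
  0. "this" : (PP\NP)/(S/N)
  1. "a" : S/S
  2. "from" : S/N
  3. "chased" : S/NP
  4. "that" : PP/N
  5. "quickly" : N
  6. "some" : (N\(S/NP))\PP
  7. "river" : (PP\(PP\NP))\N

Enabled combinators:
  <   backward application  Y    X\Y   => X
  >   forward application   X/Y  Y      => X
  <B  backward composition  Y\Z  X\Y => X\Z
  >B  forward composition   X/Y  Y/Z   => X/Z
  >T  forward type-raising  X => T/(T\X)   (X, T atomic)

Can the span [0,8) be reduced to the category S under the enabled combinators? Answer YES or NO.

(PP\NP)/(S/N) S/S S/N S/NP PP/N N (N\(S/NP))\PP (PP\(PP\NP))\N
CKY chart[0,8] = {N/(N\PP), NP/(NP\PP), PP, PP/(PP\PP), S/(S\PP)}; S ∉ chart

NO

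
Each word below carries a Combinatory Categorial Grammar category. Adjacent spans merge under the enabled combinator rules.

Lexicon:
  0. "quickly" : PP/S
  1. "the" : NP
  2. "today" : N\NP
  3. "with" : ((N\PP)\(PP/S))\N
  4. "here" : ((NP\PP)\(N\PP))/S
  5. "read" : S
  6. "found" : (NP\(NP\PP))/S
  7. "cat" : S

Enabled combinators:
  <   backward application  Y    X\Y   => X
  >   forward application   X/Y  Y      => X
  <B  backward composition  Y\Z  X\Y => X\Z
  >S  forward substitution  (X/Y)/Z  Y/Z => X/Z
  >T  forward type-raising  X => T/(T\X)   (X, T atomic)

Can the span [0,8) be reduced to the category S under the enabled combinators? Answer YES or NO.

PP/S NP N\NP ((N\PP)\(PP/S))\N ((NP\PP)\(N\PP))/S S (NP\(NP\PP))/S S
CKY chart[0,8] = {N/(N\NP), NP, NP/(NP\NP), PP/(PP\NP), S/(S\NP)}; S ∉ chart

NO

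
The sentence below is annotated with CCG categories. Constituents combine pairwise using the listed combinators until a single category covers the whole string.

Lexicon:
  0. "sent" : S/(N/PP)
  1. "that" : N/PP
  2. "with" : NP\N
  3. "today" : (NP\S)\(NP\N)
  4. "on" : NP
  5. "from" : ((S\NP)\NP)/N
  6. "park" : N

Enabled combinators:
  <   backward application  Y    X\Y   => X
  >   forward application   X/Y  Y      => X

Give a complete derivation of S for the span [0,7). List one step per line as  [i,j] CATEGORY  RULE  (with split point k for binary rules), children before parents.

[0,1] S/(N/PP)  lex  "sent"
[1,2] N/PP  lex  "that"
[0,2] S  >  k=1
[2,3] NP\N  lex  "with"
[3,4] (NP\S)\(NP\N)  lex  "today"
[2,4] NP\S  <  k=3
[0,4] NP  <  k=2
[4,5] NP  lex  "on"
[5,6] ((S\NP)\NP)/N  lex  "from"
[6,7] N  lex  "park"
[5,7] (S\NP)\NP  >  k=6
[4,7] S\NP  <  k=5
[0,7] S  <  k=4

[0,7] S   <
  [0,4] NP   <
    [0,2] S   >
      [0,1] "sent" : S/(N/PP)
      [1,2] "that" : N/PP
    [2,4] NP\S   <
      [2,3] "with" : NP\N
      [3,4] "today" : (NP\S)\(NP\N)
  [4,7] S\NP   <
    [4,5] "on" : NP
    [5,7] (S\NP)\NP   >
      [5,6] "from" : ((S\NP)\NP)/N
      [6,7] "park" : N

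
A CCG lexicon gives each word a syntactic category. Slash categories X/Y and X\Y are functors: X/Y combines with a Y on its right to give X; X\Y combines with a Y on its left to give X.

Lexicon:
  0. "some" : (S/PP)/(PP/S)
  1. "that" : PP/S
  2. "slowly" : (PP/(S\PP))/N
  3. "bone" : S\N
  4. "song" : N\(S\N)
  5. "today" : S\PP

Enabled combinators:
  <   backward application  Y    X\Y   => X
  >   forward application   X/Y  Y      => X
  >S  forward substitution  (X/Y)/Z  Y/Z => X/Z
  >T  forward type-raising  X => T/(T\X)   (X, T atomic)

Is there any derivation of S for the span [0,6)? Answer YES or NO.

YES

[0,6] S   >
  [0,2] S/PP   >
    [0,1] "some" : (S/PP)/(PP/S)
    [1,2] "that" : PP/S
  [2,6] PP   >
    [2,5] PP/(S\PP)   >
      [2,3] "slowly" : (PP/(S\PP))/N
      [3,5] N   <
        [3,4] "bone" : S\N
        [4,5] "song" : N\(S\N)
    [5,6] "today" : S\PP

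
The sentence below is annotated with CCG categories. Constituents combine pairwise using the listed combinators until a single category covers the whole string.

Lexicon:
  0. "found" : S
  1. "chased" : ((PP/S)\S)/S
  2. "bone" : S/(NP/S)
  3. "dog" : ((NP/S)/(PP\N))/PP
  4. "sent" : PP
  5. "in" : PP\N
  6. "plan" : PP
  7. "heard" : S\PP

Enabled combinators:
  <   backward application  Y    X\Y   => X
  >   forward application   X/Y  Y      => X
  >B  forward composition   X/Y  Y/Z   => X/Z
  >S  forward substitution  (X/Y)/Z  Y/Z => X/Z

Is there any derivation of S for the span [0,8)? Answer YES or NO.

NO

S ((PP/S)\S)/S S/(NP/S) ((NP/S)/(PP\N))/PP PP PP\N PP S\PP
CKY chart[0,8] = {PP}; S ∉ chart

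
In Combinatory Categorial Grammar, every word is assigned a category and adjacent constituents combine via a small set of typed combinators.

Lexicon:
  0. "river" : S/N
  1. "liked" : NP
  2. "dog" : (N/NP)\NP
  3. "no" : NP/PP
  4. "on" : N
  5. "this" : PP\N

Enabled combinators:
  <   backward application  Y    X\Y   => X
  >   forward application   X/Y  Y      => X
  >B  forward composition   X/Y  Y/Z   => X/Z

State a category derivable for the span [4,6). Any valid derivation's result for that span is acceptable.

[0,6] S   >
  [0,3] S/NP   >B
    [0,1] "river" : S/N
    [1,3] N/NP   <
      [1,2] "liked" : NP
      [2,3] "dog" : (N/NP)\NP
  [3,6] NP   >
    [3,4] "no" : NP/PP
    [4,6] PP   <
      [4,5] "on" : N
      [5,6] "this" : PP\N

PP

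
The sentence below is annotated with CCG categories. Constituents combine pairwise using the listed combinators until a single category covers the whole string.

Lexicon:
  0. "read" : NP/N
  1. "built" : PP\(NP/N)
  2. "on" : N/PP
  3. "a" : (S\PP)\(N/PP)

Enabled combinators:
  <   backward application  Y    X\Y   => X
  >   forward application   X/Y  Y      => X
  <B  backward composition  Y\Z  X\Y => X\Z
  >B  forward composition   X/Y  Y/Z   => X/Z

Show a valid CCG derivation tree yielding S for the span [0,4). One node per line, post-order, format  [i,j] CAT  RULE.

[0,1] NP/N  lex  "read"
[1,2] PP\(NP/N)  lex  "built"
[0,2] PP  <  k=1
[2,3] N/PP  lex  "on"
[3,4] (S\PP)\(N/PP)  lex  "a"
[2,4] S\PP  <  k=3
[0,4] S  <  k=2

[0,4] S   <
  [0,2] PP   <
    [0,1] "read" : NP/N
    [1,2] "built" : PP\(NP/N)
  [2,4] S\PP   <
    [2,3] "on" : N/PP
    [3,4] "a" : (S\PP)\(N/PP)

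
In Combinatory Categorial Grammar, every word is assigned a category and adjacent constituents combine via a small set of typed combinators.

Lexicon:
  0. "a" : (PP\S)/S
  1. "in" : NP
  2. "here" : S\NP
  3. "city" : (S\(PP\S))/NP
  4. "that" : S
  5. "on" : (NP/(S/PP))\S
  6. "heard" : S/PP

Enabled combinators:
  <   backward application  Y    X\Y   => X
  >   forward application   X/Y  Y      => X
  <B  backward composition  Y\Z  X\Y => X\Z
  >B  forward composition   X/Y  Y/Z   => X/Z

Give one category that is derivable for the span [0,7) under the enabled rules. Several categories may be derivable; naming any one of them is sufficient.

S

[0,7] S   <
  [0,3] PP\S   >
    [0,1] "a" : (PP\S)/S
    [1,3] S   <
      [1,2] "in" : NP
      [2,3] "here" : S\NP
  [3,7] S\(PP\S)   >
    [3,4] "city" : (S\(PP\S))/NP
    [4,7] NP   >
      [4,6] NP/(S/PP)   <
        [4,5] "that" : S
        [5,6] "on" : (NP/(S/PP))\S
      [6,7] "heard" : S/PP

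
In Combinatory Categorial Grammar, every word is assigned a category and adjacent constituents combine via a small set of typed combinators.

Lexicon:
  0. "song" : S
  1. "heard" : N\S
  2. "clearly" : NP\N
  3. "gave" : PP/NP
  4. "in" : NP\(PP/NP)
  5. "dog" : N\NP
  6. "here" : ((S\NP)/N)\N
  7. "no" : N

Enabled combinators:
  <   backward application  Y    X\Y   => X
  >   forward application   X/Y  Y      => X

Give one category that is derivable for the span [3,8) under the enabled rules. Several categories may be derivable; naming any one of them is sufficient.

S\NP

[0,8] S   <
  [0,3] NP   <
    [0,2] N   <
      [0,1] "song" : S
      [1,2] "heard" : N\S
    [2,3] "clearly" : NP\N
  [3,8] S\NP   >
    [3,7] (S\NP)/N   <
      [3,6] N   <
        [3,5] NP   <
          [3,4] "gave" : PP/NP
          [4,5] "in" : NP\(PP/NP)
        [5,6] "dog" : N\NP
      [6,7] "here" : ((S\NP)/N)\N
    [7,8] "no" : N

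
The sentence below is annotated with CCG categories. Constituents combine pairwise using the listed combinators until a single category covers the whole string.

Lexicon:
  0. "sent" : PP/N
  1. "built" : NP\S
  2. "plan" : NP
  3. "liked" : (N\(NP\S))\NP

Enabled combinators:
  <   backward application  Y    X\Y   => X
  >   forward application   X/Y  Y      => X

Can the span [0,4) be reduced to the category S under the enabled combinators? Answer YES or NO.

PP/N NP\S NP (N\(NP\S))\NP
CKY chart[0,4] = {PP}; S ∉ chart

NO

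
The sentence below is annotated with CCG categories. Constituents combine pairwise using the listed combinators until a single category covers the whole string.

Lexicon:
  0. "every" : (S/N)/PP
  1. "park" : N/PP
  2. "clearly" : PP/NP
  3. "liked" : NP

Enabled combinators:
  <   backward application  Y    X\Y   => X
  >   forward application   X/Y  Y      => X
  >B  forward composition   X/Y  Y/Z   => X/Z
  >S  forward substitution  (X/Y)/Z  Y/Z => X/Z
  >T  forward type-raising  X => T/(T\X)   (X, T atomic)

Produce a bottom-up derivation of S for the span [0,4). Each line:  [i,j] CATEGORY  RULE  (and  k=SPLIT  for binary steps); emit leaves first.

[0,4] S   >
  [0,2] S/PP   >S
    [0,1] "every" : (S/N)/PP
    [1,2] "park" : N/PP
  [2,4] PP   >
    [2,3] "clearly" : PP/NP
    [3,4] "liked" : NP

[0,1] (S/N)/PP  lex  "every"
[1,2] N/PP  lex  "park"
[0,2] S/PP  >S  k=1
[2,3] PP/NP  lex  "clearly"
[3,4] NP  lex  "liked"
[2,4] PP  >  k=3
[0,4] S  >  k=2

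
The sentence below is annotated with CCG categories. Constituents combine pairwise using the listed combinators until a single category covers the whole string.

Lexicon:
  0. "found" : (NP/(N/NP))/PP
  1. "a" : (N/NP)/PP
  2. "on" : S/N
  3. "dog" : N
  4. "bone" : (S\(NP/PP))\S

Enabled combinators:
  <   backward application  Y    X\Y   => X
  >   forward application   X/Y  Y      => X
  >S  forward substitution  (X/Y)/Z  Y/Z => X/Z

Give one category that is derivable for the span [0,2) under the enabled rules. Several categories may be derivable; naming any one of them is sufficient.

NP/PP

[0,5] S   <
  [0,2] NP/PP   >S
    [0,1] "found" : (NP/(N/NP))/PP
    [1,2] "a" : (N/NP)/PP
  [2,5] S\(NP/PP)   <
    [2,4] S   >
      [2,3] "on" : S/N
      [3,4] "dog" : N
    [4,5] "bone" : (S\(NP/PP))\S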